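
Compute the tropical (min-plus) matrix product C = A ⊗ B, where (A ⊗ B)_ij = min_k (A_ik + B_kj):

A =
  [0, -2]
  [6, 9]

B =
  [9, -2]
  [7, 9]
A ⊗ B =
  [5, -2]
  [15, 4]

Apply the min-plus product entry-by-entry:
  C[0][0] = min over k of (A[0][0] + B[0][0] = 0 + 9 = 9, A[0][1] + B[1][0] = -2 + 7 = 5) = 5 (attained at k = 1)
  C[0][1] = min over k of (A[0][0] + B[0][1] = 0 + -2 = -2, A[0][1] + B[1][1] = -2 + 9 = 7) = -2 (attained at k = 0)
  C[1][0] = min over k of (A[1][0] + B[0][0] = 6 + 9 = 15, A[1][1] + B[1][0] = 9 + 7 = 16) = 15 (attained at k = 0)
  C[1][1] = min over k of (A[1][0] + B[0][1] = 6 + -2 = 4, A[1][1] + B[1][1] = 9 + 9 = 18) = 4 (attained at k = 0)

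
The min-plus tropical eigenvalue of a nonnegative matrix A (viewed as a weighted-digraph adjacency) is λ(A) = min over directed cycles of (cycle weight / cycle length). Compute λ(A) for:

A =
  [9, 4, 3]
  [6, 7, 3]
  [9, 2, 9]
λ(A) = 5/2

Enumerate directed cycles and compute their means (weight / length). Sample:
  cycle 0 → 0: weight = 9, length = 1, mean = 9/1 ≈ 9.000
  cycle 1 → 1: weight = 7, length = 1, mean = 7/1 ≈ 7.000
  cycle 2 → 2: weight = 9, length = 1, mean = 9/1 ≈ 9.000
  cycle 0 → 1 → 0: weight = 10, length = 2, mean = 10/2 ≈ 5.000
  cycle 0 → 2 → 0: weight = 12, length = 2, mean = 12/2 ≈ 6.000
  cycle 1 → 0 → 1: weight = 10, length = 2, mean = 10/2 ≈ 5.000
Minimum mean = 2.500, attained e.g. along the cycle 1 → 2 → 1 with weight 5 and length 2. So λ(A) = 5/2 = 5/2.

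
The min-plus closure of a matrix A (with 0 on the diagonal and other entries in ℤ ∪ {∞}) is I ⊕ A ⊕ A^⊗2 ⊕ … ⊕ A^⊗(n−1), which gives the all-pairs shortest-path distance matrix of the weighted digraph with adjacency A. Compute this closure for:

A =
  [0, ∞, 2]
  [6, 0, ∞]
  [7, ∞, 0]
Closure =
  [0, ∞, 2]
  [6, 0, 8]
  [7, ∞, 0]

This is the Floyd-Warshall all-pairs shortest-path computation. For each intermediate vertex k = 0, 1, …, 2, update dist[i][j] ← min(dist[i][j], dist[i][k] + dist[k][j]). The final matrix gives, for each (i, j), the minimum total weight of any directed path from i to j (possibly empty when i = j).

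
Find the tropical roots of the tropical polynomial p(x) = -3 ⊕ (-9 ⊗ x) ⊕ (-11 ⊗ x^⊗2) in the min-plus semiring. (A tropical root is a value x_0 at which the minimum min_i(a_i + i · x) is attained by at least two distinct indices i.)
Roots: {2, 6}

Each tropical root is a break point of the lower envelope of the lines y = a_i + i · x (there are 3 lines, with slopes 0, 1, ..., 2). Only the lines that attain the minimum somewhere contribute to roots; other lines are dominated. Here the surviving (envelope) indices are i = 2, i = 1, i = 0.
Intersections between consecutive envelope lines give the roots: for adjacent envelope indices i < j the intersection is x = (a_i − a_j) / (j − i). Reading off the sorted break points: {2, 6}.
Verification: at each break x_0, at least two indices attain the minimum of min_i(a_i + i · x_0).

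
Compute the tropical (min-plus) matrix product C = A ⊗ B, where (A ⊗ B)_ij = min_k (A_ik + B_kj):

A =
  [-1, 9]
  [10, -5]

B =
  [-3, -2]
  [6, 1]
A ⊗ B =
  [-4, -3]
  [1, -4]

Apply the min-plus product entry-by-entry:
  C[0][0] = min over k of (A[0][0] + B[0][0] = -1 + -3 = -4, A[0][1] + B[1][0] = 9 + 6 = 15) = -4 (attained at k = 0)
  C[0][1] = min over k of (A[0][0] + B[0][1] = -1 + -2 = -3, A[0][1] + B[1][1] = 9 + 1 = 10) = -3 (attained at k = 0)
  C[1][0] = min over k of (A[1][0] + B[0][0] = 10 + -3 = 7, A[1][1] + B[1][0] = -5 + 6 = 1) = 1 (attained at k = 1)
  C[1][1] = min over k of (A[1][0] + B[0][1] = 10 + -2 = 8, A[1][1] + B[1][1] = -5 + 1 = -4) = -4 (attained at k = 1)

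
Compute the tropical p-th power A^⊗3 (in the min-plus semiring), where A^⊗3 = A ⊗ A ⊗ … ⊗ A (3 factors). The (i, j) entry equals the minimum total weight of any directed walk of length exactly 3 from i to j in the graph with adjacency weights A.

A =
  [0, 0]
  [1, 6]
A^⊗3 =
  [0, 0]
  [1, 1]

Each entry (A^⊗3)_ij equals the minimum over all length-3 walks i = v_0 → v_1 → … → v_3 = j of Σ_t A[v_t][v_{t+1}]. For example, for (i, j) = (0, 1) we minimise over 4 possible intermediate vertex sequences; the minimum is 0, attained along the walk 0 → 0 → 0 → 1.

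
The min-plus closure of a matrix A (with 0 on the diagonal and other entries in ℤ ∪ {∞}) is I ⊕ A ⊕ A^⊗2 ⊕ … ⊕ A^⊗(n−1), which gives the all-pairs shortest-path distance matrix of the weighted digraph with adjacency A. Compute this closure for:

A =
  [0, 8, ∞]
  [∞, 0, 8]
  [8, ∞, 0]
Closure =
  [0, 8, 16]
  [16, 0, 8]
  [8, 16, 0]

This is the Floyd-Warshall all-pairs shortest-path computation. For each intermediate vertex k = 0, 1, …, 2, update dist[i][j] ← min(dist[i][j], dist[i][k] + dist[k][j]). The final matrix gives, for each (i, j), the minimum total weight of any directed path from i to j (possibly empty when i = j).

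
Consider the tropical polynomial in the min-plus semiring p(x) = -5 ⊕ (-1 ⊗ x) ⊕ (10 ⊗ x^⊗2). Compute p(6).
p(6) = -5

A tropical monomial a ⊗ x^⊗i evaluates to a + i · x. Evaluating each term at x = 6:
  Term 0 contributes -5 + 0 · 6 = -5
  Term 1 contributes -1 + 1 · 6 = 5
  Term 2 contributes 10 + 2 · 6 = 22
p(6) = ⊕ of these = min[-5, 5, 22] = -5.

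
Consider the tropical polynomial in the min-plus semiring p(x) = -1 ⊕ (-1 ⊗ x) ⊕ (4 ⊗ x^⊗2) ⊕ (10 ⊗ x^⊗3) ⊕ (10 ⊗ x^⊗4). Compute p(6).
p(6) = -1

A tropical monomial a ⊗ x^⊗i evaluates to a + i · x. Evaluating each term at x = 6:
  Term 0 contributes -1 + 0 · 6 = -1
  Term 1 contributes -1 + 1 · 6 = 5
  Term 2 contributes 4 + 2 · 6 = 16
  Term 3 contributes 10 + 3 · 6 = 28
  Term 4 contributes 10 + 4 · 6 = 34
p(6) = ⊕ of these = min[-1, 5, 16, 28, 34] = -1.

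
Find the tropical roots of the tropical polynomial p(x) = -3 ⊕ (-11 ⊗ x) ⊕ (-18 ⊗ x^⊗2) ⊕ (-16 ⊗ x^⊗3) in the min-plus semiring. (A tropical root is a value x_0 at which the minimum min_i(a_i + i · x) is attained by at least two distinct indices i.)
Roots: {-2, 7, 8}

Each tropical root is a break point of the lower envelope of the lines y = a_i + i · x (there are 4 lines, with slopes 0, 1, ..., 3). Only the lines that attain the minimum somewhere contribute to roots; other lines are dominated. Here the surviving (envelope) indices are i = 3, i = 2, i = 1, i = 0.
Intersections between consecutive envelope lines give the roots: for adjacent envelope indices i < j the intersection is x = (a_i − a_j) / (j − i). Reading off the sorted break points: {-2, 7, 8}.
Verification: at each break x_0, at least two indices attain the minimum of min_i(a_i + i · x_0).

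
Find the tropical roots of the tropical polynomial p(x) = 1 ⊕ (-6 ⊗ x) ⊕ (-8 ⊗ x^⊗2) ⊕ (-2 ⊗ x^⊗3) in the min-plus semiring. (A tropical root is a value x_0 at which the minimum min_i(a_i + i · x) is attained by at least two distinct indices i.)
Roots: {-6, 2, 7}

Each tropical root is a break point of the lower envelope of the lines y = a_i + i · x (there are 4 lines, with slopes 0, 1, ..., 3). Only the lines that attain the minimum somewhere contribute to roots; other lines are dominated. Here the surviving (envelope) indices are i = 3, i = 2, i = 1, i = 0.
Intersections between consecutive envelope lines give the roots: for adjacent envelope indices i < j the intersection is x = (a_i − a_j) / (j − i). Reading off the sorted break points: {-6, 2, 7}.
Verification: at each break x_0, at least two indices attain the minimum of min_i(a_i + i · x_0).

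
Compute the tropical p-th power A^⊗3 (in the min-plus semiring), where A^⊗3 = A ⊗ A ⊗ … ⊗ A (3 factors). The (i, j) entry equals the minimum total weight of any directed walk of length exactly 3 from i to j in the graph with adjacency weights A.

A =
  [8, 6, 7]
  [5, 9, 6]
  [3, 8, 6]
A^⊗3 =
  [15, 16, 17]
  [15, 15, 16]
  [13, 15, 15]

Each entry (A^⊗3)_ij equals the minimum over all length-3 walks i = v_0 → v_1 → … → v_3 = j of Σ_t A[v_t][v_{t+1}]. For example, for (i, j) = (0, 2) we minimise over 9 possible intermediate vertex sequences; the minimum is 17, attained along the walk 0 → 2 → 0 → 2.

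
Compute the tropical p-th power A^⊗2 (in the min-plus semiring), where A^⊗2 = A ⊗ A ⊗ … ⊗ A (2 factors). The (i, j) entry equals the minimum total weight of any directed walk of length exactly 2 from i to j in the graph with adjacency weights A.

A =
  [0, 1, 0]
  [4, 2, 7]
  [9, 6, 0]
A^⊗2 =
  [0, 1, 0]
  [4, 4, 4]
  [9, 6, 0]

Each entry (A^⊗2)_ij equals the minimum over all length-2 walks i = v_0 → v_1 → … → v_2 = j of Σ_t A[v_t][v_{t+1}]. For example, for (i, j) = (0, 2) we minimise over 3 possible intermediate vertex sequences; the minimum is 0, attained along the walk 0 → 0 → 2.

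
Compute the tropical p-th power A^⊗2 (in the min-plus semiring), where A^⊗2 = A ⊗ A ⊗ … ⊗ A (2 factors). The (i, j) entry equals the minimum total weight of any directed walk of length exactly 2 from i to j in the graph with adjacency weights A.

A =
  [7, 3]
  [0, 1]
A^⊗2 =
  [3, 4]
  [1, 2]

Each entry (A^⊗2)_ij equals the minimum over all length-2 walks i = v_0 → v_1 → … → v_2 = j of Σ_t A[v_t][v_{t+1}]. For example, for (i, j) = (0, 1) we minimise over 2 possible intermediate vertex sequences; the minimum is 4, attained along the walk 0 → 1 → 1.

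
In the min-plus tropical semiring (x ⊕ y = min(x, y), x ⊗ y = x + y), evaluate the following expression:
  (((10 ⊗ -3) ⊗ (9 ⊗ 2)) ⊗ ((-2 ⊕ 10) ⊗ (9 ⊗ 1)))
(((10 ⊗ -3) ⊗ (9 ⊗ 2)) ⊗ ((-2 ⊕ 10) ⊗ (9 ⊗ 1))) = 26

Expand innermost to outermost. Recall ⊕ takes the minimum of its arguments and ⊗ takes their sum. Working out the expression (((10 ⊗ -3) ⊗ (9 ⊗ 2)) ⊗ ((-2 ⊕ 10) ⊗ (9 ⊗ 1))) gives 26.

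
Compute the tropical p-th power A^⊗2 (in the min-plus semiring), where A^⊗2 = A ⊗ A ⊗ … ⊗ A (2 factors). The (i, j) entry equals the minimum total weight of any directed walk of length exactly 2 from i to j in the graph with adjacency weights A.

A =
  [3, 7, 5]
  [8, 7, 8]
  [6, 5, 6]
A^⊗2 =
  [6, 10, 8]
  [11, 13, 13]
  [9, 11, 11]

Each entry (A^⊗2)_ij equals the minimum over all length-2 walks i = v_0 → v_1 → … → v_2 = j of Σ_t A[v_t][v_{t+1}]. For example, for (i, j) = (0, 2) we minimise over 3 possible intermediate vertex sequences; the minimum is 8, attained along the walk 0 → 0 → 2.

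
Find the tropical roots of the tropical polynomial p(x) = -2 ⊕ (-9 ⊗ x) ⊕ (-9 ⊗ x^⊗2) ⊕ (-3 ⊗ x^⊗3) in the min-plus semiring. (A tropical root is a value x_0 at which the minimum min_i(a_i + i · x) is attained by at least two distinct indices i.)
Roots: {-6, 0, 7}

Each tropical root is a break point of the lower envelope of the lines y = a_i + i · x (there are 4 lines, with slopes 0, 1, ..., 3). Only the lines that attain the minimum somewhere contribute to roots; other lines are dominated. Here the surviving (envelope) indices are i = 3, i = 2, i = 1, i = 0.
Intersections between consecutive envelope lines give the roots: for adjacent envelope indices i < j the intersection is x = (a_i − a_j) / (j − i). Reading off the sorted break points: {-6, 0, 7}.
Verification: at each break x_0, at least two indices attain the minimum of min_i(a_i + i · x_0).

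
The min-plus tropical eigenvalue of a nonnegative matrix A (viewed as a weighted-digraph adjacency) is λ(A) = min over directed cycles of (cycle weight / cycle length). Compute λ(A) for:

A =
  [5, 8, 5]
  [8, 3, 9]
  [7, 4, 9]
λ(A) = 3

Enumerate directed cycles and compute their means (weight / length). Sample:
  cycle 0 → 0: weight = 5, length = 1, mean = 5/1 ≈ 5.000
  cycle 1 → 1: weight = 3, length = 1, mean = 3/1 ≈ 3.000
  cycle 2 → 2: weight = 9, length = 1, mean = 9/1 ≈ 9.000
  cycle 0 → 1 → 0: weight = 16, length = 2, mean = 16/2 ≈ 8.000
  cycle 0 → 2 → 0: weight = 12, length = 2, mean = 12/2 ≈ 6.000
  cycle 1 → 0 → 1: weight = 16, length = 2, mean = 16/2 ≈ 8.000
Minimum mean = 3.000, attained e.g. along the cycle 1 → 1 with weight 3 and length 1. So λ(A) = 3/1 = 3.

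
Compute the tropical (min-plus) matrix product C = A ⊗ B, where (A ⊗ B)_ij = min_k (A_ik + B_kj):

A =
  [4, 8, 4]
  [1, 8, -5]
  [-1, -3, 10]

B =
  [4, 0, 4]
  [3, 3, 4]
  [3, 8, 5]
A ⊗ B =
  [7, 4, 8]
  [-2, 1, 0]
  [0, -1, 1]

Apply the min-plus product entry-by-entry:
  C[0][0] = min over k of (A[0][0] + B[0][0] = 4 + 4 = 8, A[0][1] + B[1][0] = 8 + 3 = 11, A[0][2] + B[2][0] = 4 + 3 = 7) = 7 (attained at k = 2)
  C[0][1] = min over k of (A[0][0] + B[0][1] = 4 + 0 = 4, A[0][1] + B[1][1] = 8 + 3 = 11, A[0][2] + B[2][1] = 4 + 8 = 12) = 4 (attained at k = 0)
  C[0][2] = min over k of (A[0][0] + B[0][2] = 4 + 4 = 8, A[0][1] + B[1][2] = 8 + 4 = 12, A[0][2] + B[2][2] = 4 + 5 = 9) = 8 (attained at k = 0)
  C[1][0] = min over k of (A[1][0] + B[0][0] = 1 + 4 = 5, A[1][1] + B[1][0] = 8 + 3 = 11, A[1][2] + B[2][0] = -5 + 3 = -2) = -2 (attained at k = 2)
  C[1][1] = min over k of (A[1][0] + B[0][1] = 1 + 0 = 1, A[1][1] + B[1][1] = 8 + 3 = 11, A[1][2] + B[2][1] = -5 + 8 = 3) = 1 (attained at k = 0)
  C[1][2] = min over k of (A[1][0] + B[0][2] = 1 + 4 = 5, A[1][1] + B[1][2] = 8 + 4 = 12, A[1][2] + B[2][2] = -5 + 5 = 0) = 0 (attained at k = 2)
  C[2][0] = min over k of (A[2][0] + B[0][0] = -1 + 4 = 3, A[2][1] + B[1][0] = -3 + 3 = 0, A[2][2] + B[2][0] = 10 + 3 = 13) = 0 (attained at k = 1)
  C[2][1] = min over k of (A[2][0] + B[0][1] = -1 + 0 = -1, A[2][1] + B[1][1] = -3 + 3 = 0, A[2][2] + B[2][1] = 10 + 8 = 18) = -1 (attained at k = 0)
  C[2][2] = min over k of (A[2][0] + B[0][2] = -1 + 4 = 3, A[2][1] + B[1][2] = -3 + 4 = 1, A[2][2] + B[2][2] = 10 + 5 = 15) = 1 (attained at k = 1)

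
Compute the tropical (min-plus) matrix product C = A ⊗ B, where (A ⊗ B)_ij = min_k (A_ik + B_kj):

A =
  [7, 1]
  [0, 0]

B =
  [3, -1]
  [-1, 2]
A ⊗ B =
  [0, 3]
  [-1, -1]

Apply the min-plus product entry-by-entry:
  C[0][0] = min over k of (A[0][0] + B[0][0] = 7 + 3 = 10, A[0][1] + B[1][0] = 1 + -1 = 0) = 0 (attained at k = 1)
  C[0][1] = min over k of (A[0][0] + B[0][1] = 7 + -1 = 6, A[0][1] + B[1][1] = 1 + 2 = 3) = 3 (attained at k = 1)
  C[1][0] = min over k of (A[1][0] + B[0][0] = 0 + 3 = 3, A[1][1] + B[1][0] = 0 + -1 = -1) = -1 (attained at k = 1)
  C[1][1] = min over k of (A[1][0] + B[0][1] = 0 + -1 = -1, A[1][1] + B[1][1] = 0 + 2 = 2) = -1 (attained at k = 0)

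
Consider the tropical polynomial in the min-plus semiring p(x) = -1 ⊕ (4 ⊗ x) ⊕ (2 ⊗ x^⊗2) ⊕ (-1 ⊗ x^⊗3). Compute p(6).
p(6) = -1

A tropical monomial a ⊗ x^⊗i evaluates to a + i · x. Evaluating each term at x = 6:
  Term 0 contributes -1 + 0 · 6 = -1
  Term 1 contributes 4 + 1 · 6 = 10
  Term 2 contributes 2 + 2 · 6 = 14
  Term 3 contributes -1 + 3 · 6 = 17
p(6) = ⊕ of these = min[-1, 10, 14, 17] = -1.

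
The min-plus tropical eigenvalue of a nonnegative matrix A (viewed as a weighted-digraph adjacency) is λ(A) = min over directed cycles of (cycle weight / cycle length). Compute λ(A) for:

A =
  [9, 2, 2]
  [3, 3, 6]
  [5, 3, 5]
λ(A) = 5/2

Enumerate directed cycles and compute their means (weight / length). Sample:
  cycle 0 → 0: weight = 9, length = 1, mean = 9/1 ≈ 9.000
  cycle 1 → 1: weight = 3, length = 1, mean = 3/1 ≈ 3.000
  cycle 2 → 2: weight = 5, length = 1, mean = 5/1 ≈ 5.000
  cycle 0 → 1 → 0: weight = 5, length = 2, mean = 5/2 ≈ 2.500
  cycle 0 → 2 → 0: weight = 7, length = 2, mean = 7/2 ≈ 3.500
  cycle 1 → 0 → 1: weight = 5, length = 2, mean = 5/2 ≈ 2.500
Minimum mean = 2.500, attained e.g. along the cycle 0 → 1 → 0 with weight 5 and length 2. So λ(A) = 5/2 = 5/2.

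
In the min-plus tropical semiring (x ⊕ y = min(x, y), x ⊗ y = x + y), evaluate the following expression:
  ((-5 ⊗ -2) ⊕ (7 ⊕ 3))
((-5 ⊗ -2) ⊕ (7 ⊕ 3)) = -7

Expand innermost to outermost. Recall ⊕ takes the minimum of its arguments and ⊗ takes their sum. Working out the expression ((-5 ⊗ -2) ⊕ (7 ⊕ 3)) gives -7.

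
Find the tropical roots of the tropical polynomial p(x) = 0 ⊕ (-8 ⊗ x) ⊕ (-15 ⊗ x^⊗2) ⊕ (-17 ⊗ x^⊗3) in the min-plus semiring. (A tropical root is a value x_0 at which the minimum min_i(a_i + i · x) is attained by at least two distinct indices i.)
Roots: {2, 7, 8}

Each tropical root is a break point of the lower envelope of the lines y = a_i + i · x (there are 4 lines, with slopes 0, 1, ..., 3). Only the lines that attain the minimum somewhere contribute to roots; other lines are dominated. Here the surviving (envelope) indices are i = 3, i = 2, i = 1, i = 0.
Intersections between consecutive envelope lines give the roots: for adjacent envelope indices i < j the intersection is x = (a_i − a_j) / (j − i). Reading off the sorted break points: {2, 7, 8}.
Verification: at each break x_0, at least two indices attain the minimum of min_i(a_i + i · x_0).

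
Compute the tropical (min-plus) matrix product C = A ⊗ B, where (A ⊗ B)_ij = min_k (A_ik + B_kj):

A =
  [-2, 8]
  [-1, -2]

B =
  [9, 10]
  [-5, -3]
A ⊗ B =
  [3, 5]
  [-7, -5]

Apply the min-plus product entry-by-entry:
  C[0][0] = min over k of (A[0][0] + B[0][0] = -2 + 9 = 7, A[0][1] + B[1][0] = 8 + -5 = 3) = 3 (attained at k = 1)
  C[0][1] = min over k of (A[0][0] + B[0][1] = -2 + 10 = 8, A[0][1] + B[1][1] = 8 + -3 = 5) = 5 (attained at k = 1)
  C[1][0] = min over k of (A[1][0] + B[0][0] = -1 + 9 = 8, A[1][1] + B[1][0] = -2 + -5 = -7) = -7 (attained at k = 1)
  C[1][1] = min over k of (A[1][0] + B[0][1] = -1 + 10 = 9, A[1][1] + B[1][1] = -2 + -3 = -5) = -5 (attained at k = 1)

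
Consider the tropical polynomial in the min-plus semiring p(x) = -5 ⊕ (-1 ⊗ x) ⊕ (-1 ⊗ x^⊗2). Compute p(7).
p(7) = -5

A tropical monomial a ⊗ x^⊗i evaluates to a + i · x. Evaluating each term at x = 7:
  Term 0 contributes -5 + 0 · 7 = -5
  Term 1 contributes -1 + 1 · 7 = 6
  Term 2 contributes -1 + 2 · 7 = 13
p(7) = ⊕ of these = min[-5, 6, 13] = -5.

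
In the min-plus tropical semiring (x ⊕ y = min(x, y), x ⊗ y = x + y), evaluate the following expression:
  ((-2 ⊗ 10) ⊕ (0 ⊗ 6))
((-2 ⊗ 10) ⊕ (0 ⊗ 6)) = 6

Expand innermost to outermost. Recall ⊕ takes the minimum of its arguments and ⊗ takes their sum. Working out the expression ((-2 ⊗ 10) ⊕ (0 ⊗ 6)) gives 6.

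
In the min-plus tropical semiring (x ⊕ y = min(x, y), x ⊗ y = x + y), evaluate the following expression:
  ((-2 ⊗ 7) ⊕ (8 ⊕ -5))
((-2 ⊗ 7) ⊕ (8 ⊕ -5)) = -5

Expand innermost to outermost. Recall ⊕ takes the minimum of its arguments and ⊗ takes their sum. Working out the expression ((-2 ⊗ 7) ⊕ (8 ⊕ -5)) gives -5.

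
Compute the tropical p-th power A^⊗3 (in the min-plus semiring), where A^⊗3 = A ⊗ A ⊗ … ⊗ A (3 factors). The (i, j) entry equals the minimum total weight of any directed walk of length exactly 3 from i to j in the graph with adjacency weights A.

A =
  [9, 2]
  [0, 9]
A^⊗3 =
  [11, 4]
  [2, 11]

Each entry (A^⊗3)_ij equals the minimum over all length-3 walks i = v_0 → v_1 → … → v_3 = j of Σ_t A[v_t][v_{t+1}]. For example, for (i, j) = (0, 1) we minimise over 4 possible intermediate vertex sequences; the minimum is 4, attained along the walk 0 → 1 → 0 → 1.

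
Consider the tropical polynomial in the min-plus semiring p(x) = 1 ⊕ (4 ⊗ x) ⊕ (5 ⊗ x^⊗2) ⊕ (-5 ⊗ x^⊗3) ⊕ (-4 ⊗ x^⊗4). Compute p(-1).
p(-1) = -8

A tropical monomial a ⊗ x^⊗i evaluates to a + i · x. Evaluating each term at x = -1:
  Term 0 contributes 1 + 0 · -1 = 1
  Term 1 contributes 4 + 1 · -1 = 3
  Term 2 contributes 5 + 2 · -1 = 3
  Term 3 contributes -5 + 3 · -1 = -8
  Term 4 contributes -4 + 4 · -1 = -8
p(-1) = ⊕ of these = min[1, 3, 3, -8, -8] = -8.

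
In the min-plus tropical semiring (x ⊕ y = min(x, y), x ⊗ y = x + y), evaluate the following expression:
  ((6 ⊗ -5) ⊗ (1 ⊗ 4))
((6 ⊗ -5) ⊗ (1 ⊗ 4)) = 6

Expand innermost to outermost. Recall ⊕ takes the minimum of its arguments and ⊗ takes their sum. Working out the expression ((6 ⊗ -5) ⊗ (1 ⊗ 4)) gives 6.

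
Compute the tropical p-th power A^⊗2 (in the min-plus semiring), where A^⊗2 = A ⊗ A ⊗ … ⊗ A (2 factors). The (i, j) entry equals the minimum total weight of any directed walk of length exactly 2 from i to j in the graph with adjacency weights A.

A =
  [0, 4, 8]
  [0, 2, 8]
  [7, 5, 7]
A^⊗2 =
  [0, 4, 8]
  [0, 4, 8]
  [5, 7, 13]

Each entry (A^⊗2)_ij equals the minimum over all length-2 walks i = v_0 → v_1 → … → v_2 = j of Σ_t A[v_t][v_{t+1}]. For example, for (i, j) = (0, 2) we minimise over 3 possible intermediate vertex sequences; the minimum is 8, attained along the walk 0 → 0 → 2.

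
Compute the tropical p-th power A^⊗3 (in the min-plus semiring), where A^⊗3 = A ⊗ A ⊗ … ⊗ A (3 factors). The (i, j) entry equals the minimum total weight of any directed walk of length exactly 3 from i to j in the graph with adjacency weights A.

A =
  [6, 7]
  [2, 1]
A^⊗3 =
  [10, 9]
  [4, 3]

Each entry (A^⊗3)_ij equals the minimum over all length-3 walks i = v_0 → v_1 → … → v_3 = j of Σ_t A[v_t][v_{t+1}]. For example, for (i, j) = (0, 1) we minimise over 4 possible intermediate vertex sequences; the minimum is 9, attained along the walk 0 → 1 → 1 → 1.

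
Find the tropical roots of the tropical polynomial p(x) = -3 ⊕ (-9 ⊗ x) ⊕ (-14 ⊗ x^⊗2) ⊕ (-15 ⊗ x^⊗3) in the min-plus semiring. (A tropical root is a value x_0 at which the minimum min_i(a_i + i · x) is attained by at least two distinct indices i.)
Roots: {1, 5, 6}

Each tropical root is a break point of the lower envelope of the lines y = a_i + i · x (there are 4 lines, with slopes 0, 1, ..., 3). Only the lines that attain the minimum somewhere contribute to roots; other lines are dominated. Here the surviving (envelope) indices are i = 3, i = 2, i = 1, i = 0.
Intersections between consecutive envelope lines give the roots: for adjacent envelope indices i < j the intersection is x = (a_i − a_j) / (j − i). Reading off the sorted break points: {1, 5, 6}.
Verification: at each break x_0, at least two indices attain the minimum of min_i(a_i + i · x_0).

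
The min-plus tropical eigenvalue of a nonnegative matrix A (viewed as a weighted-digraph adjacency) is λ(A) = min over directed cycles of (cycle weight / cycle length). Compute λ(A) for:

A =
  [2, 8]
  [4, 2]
λ(A) = 2

Enumerate directed cycles and compute their means (weight / length). Sample:
  cycle 0 → 0: weight = 2, length = 1, mean = 2/1 ≈ 2.000
  cycle 1 → 1: weight = 2, length = 1, mean = 2/1 ≈ 2.000
  cycle 0 → 1 → 0: weight = 12, length = 2, mean = 12/2 ≈ 6.000
  cycle 1 → 0 → 1: weight = 12, length = 2, mean = 12/2 ≈ 6.000
Minimum mean = 2.000, attained e.g. along the cycle 0 → 0 with weight 2 and length 1. So λ(A) = 2/1 = 2.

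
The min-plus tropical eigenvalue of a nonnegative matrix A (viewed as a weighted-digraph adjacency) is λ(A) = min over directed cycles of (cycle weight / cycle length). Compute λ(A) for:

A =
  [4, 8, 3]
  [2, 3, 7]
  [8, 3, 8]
λ(A) = 8/3

Enumerate directed cycles and compute their means (weight / length). Sample:
  cycle 0 → 0: weight = 4, length = 1, mean = 4/1 ≈ 4.000
  cycle 1 → 1: weight = 3, length = 1, mean = 3/1 ≈ 3.000
  cycle 2 → 2: weight = 8, length = 1, mean = 8/1 ≈ 8.000
  cycle 0 → 1 → 0: weight = 10, length = 2, mean = 10/2 ≈ 5.000
  cycle 0 → 2 → 0: weight = 11, length = 2, mean = 11/2 ≈ 5.500
  cycle 1 → 0 → 1: weight = 10, length = 2, mean = 10/2 ≈ 5.000
Minimum mean = 2.667, attained e.g. along the cycle 0 → 2 → 1 → 0 with weight 8 and length 3. So λ(A) = 8/3 = 8/3.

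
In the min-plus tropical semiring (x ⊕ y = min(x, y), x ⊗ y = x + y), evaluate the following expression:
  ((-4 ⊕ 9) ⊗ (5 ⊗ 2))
((-4 ⊕ 9) ⊗ (5 ⊗ 2)) = 3

Expand innermost to outermost. Recall ⊕ takes the minimum of its arguments and ⊗ takes their sum. Working out the expression ((-4 ⊕ 9) ⊗ (5 ⊗ 2)) gives 3.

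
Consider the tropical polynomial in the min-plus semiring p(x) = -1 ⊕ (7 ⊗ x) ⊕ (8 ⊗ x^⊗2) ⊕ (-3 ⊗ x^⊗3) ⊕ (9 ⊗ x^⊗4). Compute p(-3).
p(-3) = -12

A tropical monomial a ⊗ x^⊗i evaluates to a + i · x. Evaluating each term at x = -3:
  Term 0 contributes -1 + 0 · -3 = -1
  Term 1 contributes 7 + 1 · -3 = 4
  Term 2 contributes 8 + 2 · -3 = 2
  Term 3 contributes -3 + 3 · -3 = -12
  Term 4 contributes 9 + 4 · -3 = -3
p(-3) = ⊕ of these = min[-1, 4, 2, -12, -3] = -12.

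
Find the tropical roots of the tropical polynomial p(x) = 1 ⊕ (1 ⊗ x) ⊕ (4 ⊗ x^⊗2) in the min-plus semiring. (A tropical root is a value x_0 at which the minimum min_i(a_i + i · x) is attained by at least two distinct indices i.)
Roots: {-3, 0}

Each tropical root is a break point of the lower envelope of the lines y = a_i + i · x (there are 3 lines, with slopes 0, 1, ..., 2). Only the lines that attain the minimum somewhere contribute to roots; other lines are dominated. Here the surviving (envelope) indices are i = 2, i = 1, i = 0.
Intersections between consecutive envelope lines give the roots: for adjacent envelope indices i < j the intersection is x = (a_i − a_j) / (j − i). Reading off the sorted break points: {-3, 0}.
Verification: at each break x_0, at least two indices attain the minimum of min_i(a_i + i · x_0).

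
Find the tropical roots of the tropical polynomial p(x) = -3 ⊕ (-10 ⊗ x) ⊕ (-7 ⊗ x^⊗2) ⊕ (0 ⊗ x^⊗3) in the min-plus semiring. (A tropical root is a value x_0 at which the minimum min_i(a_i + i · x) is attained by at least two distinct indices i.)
Roots: {-7, -3, 7}

Each tropical root is a break point of the lower envelope of the lines y = a_i + i · x (there are 4 lines, with slopes 0, 1, ..., 3). Only the lines that attain the minimum somewhere contribute to roots; other lines are dominated. Here the surviving (envelope) indices are i = 3, i = 2, i = 1, i = 0.
Intersections between consecutive envelope lines give the roots: for adjacent envelope indices i < j the intersection is x = (a_i − a_j) / (j − i). Reading off the sorted break points: {-7, -3, 7}.
Verification: at each break x_0, at least two indices attain the minimum of min_i(a_i + i · x_0).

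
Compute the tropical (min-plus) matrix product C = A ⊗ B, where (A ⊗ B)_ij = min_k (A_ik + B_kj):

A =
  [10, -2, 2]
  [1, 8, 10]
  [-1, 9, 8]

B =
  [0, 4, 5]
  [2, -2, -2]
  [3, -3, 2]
A ⊗ B =
  [0, -4, -4]
  [1, 5, 6]
  [-1, 3, 4]

Apply the min-plus product entry-by-entry:
  C[0][0] = min over k of (A[0][0] + B[0][0] = 10 + 0 = 10, A[0][1] + B[1][0] = -2 + 2 = 0, A[0][2] + B[2][0] = 2 + 3 = 5) = 0 (attained at k = 1)
  C[0][1] = min over k of (A[0][0] + B[0][1] = 10 + 4 = 14, A[0][1] + B[1][1] = -2 + -2 = -4, A[0][2] + B[2][1] = 2 + -3 = -1) = -4 (attained at k = 1)
  C[0][2] = min over k of (A[0][0] + B[0][2] = 10 + 5 = 15, A[0][1] + B[1][2] = -2 + -2 = -4, A[0][2] + B[2][2] = 2 + 2 = 4) = -4 (attained at k = 1)
  C[1][0] = min over k of (A[1][0] + B[0][0] = 1 + 0 = 1, A[1][1] + B[1][0] = 8 + 2 = 10, A[1][2] + B[2][0] = 10 + 3 = 13) = 1 (attained at k = 0)
  C[1][1] = min over k of (A[1][0] + B[0][1] = 1 + 4 = 5, A[1][1] + B[1][1] = 8 + -2 = 6, A[1][2] + B[2][1] = 10 + -3 = 7) = 5 (attained at k = 0)
  C[1][2] = min over k of (A[1][0] + B[0][2] = 1 + 5 = 6, A[1][1] + B[1][2] = 8 + -2 = 6, A[1][2] + B[2][2] = 10 + 2 = 12) = 6 (attained at k = 0)
  C[2][0] = min over k of (A[2][0] + B[0][0] = -1 + 0 = -1, A[2][1] + B[1][0] = 9 + 2 = 11, A[2][2] + B[2][0] = 8 + 3 = 11) = -1 (attained at k = 0)
  C[2][1] = min over k of (A[2][0] + B[0][1] = -1 + 4 = 3, A[2][1] + B[1][1] = 9 + -2 = 7, A[2][2] + B[2][1] = 8 + -3 = 5) = 3 (attained at k = 0)
  C[2][2] = min over k of (A[2][0] + B[0][2] = -1 + 5 = 4, A[2][1] + B[1][2] = 9 + -2 = 7, A[2][2] + B[2][2] = 8 + 2 = 10) = 4 (attained at k = 0)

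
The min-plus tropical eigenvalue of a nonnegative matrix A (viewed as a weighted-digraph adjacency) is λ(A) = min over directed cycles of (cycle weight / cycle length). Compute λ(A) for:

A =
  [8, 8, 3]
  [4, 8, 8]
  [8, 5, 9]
λ(A) = 4

Enumerate directed cycles and compute their means (weight / length). Sample:
  cycle 0 → 0: weight = 8, length = 1, mean = 8/1 ≈ 8.000
  cycle 1 → 1: weight = 8, length = 1, mean = 8/1 ≈ 8.000
  cycle 2 → 2: weight = 9, length = 1, mean = 9/1 ≈ 9.000
  cycle 0 → 1 → 0: weight = 12, length = 2, mean = 12/2 ≈ 6.000
  cycle 0 → 2 → 0: weight = 11, length = 2, mean = 11/2 ≈ 5.500
  cycle 1 → 0 → 1: weight = 12, length = 2, mean = 12/2 ≈ 6.000
Minimum mean = 4.000, attained e.g. along the cycle 0 → 2 → 1 → 0 with weight 12 and length 3. So λ(A) = 12/3 = 4.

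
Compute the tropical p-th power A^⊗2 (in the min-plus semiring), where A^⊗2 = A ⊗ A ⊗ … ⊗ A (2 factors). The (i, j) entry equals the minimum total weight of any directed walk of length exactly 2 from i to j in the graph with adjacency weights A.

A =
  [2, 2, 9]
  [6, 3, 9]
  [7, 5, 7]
A^⊗2 =
  [4, 4, 11]
  [8, 6, 12]
  [9, 8, 14]

Each entry (A^⊗2)_ij equals the minimum over all length-2 walks i = v_0 → v_1 → … → v_2 = j of Σ_t A[v_t][v_{t+1}]. For example, for (i, j) = (0, 2) we minimise over 3 possible intermediate vertex sequences; the minimum is 11, attained along the walk 0 → 0 → 2.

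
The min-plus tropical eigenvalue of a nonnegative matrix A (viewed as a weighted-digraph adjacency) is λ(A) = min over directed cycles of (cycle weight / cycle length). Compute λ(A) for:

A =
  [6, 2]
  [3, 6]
λ(A) = 5/2

Enumerate directed cycles and compute their means (weight / length). Sample:
  cycle 0 → 0: weight = 6, length = 1, mean = 6/1 ≈ 6.000
  cycle 1 → 1: weight = 6, length = 1, mean = 6/1 ≈ 6.000
  cycle 0 → 1 → 0: weight = 5, length = 2, mean = 5/2 ≈ 2.500
  cycle 1 → 0 → 1: weight = 5, length = 2, mean = 5/2 ≈ 2.500
Minimum mean = 2.500, attained e.g. along the cycle 0 → 1 → 0 with weight 5 and length 2. So λ(A) = 5/2 = 5/2.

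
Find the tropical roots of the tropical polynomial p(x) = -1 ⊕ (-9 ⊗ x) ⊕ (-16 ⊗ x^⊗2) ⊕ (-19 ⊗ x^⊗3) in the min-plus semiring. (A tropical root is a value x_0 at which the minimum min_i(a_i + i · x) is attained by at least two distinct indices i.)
Roots: {3, 7, 8}

Each tropical root is a break point of the lower envelope of the lines y = a_i + i · x (there are 4 lines, with slopes 0, 1, ..., 3). Only the lines that attain the minimum somewhere contribute to roots; other lines are dominated. Here the surviving (envelope) indices are i = 3, i = 2, i = 1, i = 0.
Intersections between consecutive envelope lines give the roots: for adjacent envelope indices i < j the intersection is x = (a_i − a_j) / (j − i). Reading off the sorted break points: {3, 7, 8}.
Verification: at each break x_0, at least two indices attain the minimum of min_i(a_i + i · x_0).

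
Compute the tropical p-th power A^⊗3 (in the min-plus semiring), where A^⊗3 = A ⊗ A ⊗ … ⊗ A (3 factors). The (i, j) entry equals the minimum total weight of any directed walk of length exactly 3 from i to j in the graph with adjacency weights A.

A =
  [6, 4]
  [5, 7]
A^⊗3 =
  [15, 13]
  [14, 15]

Each entry (A^⊗3)_ij equals the minimum over all length-3 walks i = v_0 → v_1 → … → v_3 = j of Σ_t A[v_t][v_{t+1}]. For example, for (i, j) = (0, 1) we minimise over 4 possible intermediate vertex sequences; the minimum is 13, attained along the walk 0 → 1 → 0 → 1.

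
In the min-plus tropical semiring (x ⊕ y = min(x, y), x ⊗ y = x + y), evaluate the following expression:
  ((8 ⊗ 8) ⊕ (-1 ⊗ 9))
((8 ⊗ 8) ⊕ (-1 ⊗ 9)) = 8

Expand innermost to outermost. Recall ⊕ takes the minimum of its arguments and ⊗ takes their sum. Working out the expression ((8 ⊗ 8) ⊕ (-1 ⊗ 9)) gives 8.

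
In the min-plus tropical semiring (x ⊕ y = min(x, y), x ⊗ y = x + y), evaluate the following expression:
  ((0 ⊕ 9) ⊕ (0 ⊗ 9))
((0 ⊕ 9) ⊕ (0 ⊗ 9)) = 0

Expand innermost to outermost. Recall ⊕ takes the minimum of its arguments and ⊗ takes their sum. Working out the expression ((0 ⊕ 9) ⊕ (0 ⊗ 9)) gives 0.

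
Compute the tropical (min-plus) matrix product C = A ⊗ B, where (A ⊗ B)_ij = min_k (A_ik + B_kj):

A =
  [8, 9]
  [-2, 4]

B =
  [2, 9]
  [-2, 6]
A ⊗ B =
  [7, 15]
  [0, 7]

Apply the min-plus product entry-by-entry:
  C[0][0] = min over k of (A[0][0] + B[0][0] = 8 + 2 = 10, A[0][1] + B[1][0] = 9 + -2 = 7) = 7 (attained at k = 1)
  C[0][1] = min over k of (A[0][0] + B[0][1] = 8 + 9 = 17, A[0][1] + B[1][1] = 9 + 6 = 15) = 15 (attained at k = 1)
  C[1][0] = min over k of (A[1][0] + B[0][0] = -2 + 2 = 0, A[1][1] + B[1][0] = 4 + -2 = 2) = 0 (attained at k = 0)
  C[1][1] = min over k of (A[1][0] + B[0][1] = -2 + 9 = 7, A[1][1] + B[1][1] = 4 + 6 = 10) = 7 (attained at k = 0)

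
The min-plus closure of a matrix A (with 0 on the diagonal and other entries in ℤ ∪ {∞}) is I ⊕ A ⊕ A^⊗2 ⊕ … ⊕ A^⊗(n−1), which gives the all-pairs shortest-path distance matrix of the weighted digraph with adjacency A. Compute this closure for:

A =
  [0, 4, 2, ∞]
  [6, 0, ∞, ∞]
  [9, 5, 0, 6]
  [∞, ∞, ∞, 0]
Closure =
  [0, 4, 2, 8]
  [6, 0, 8, 14]
  [9, 5, 0, 6]
  [∞, ∞, ∞, 0]

This is the Floyd-Warshall all-pairs shortest-path computation. For each intermediate vertex k = 0, 1, …, 3, update dist[i][j] ← min(dist[i][j], dist[i][k] + dist[k][j]). The final matrix gives, for each (i, j), the minimum total weight of any directed path from i to j (possibly empty when i = j).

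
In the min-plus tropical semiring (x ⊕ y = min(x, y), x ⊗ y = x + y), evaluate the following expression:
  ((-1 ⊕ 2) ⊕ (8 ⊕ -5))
((-1 ⊕ 2) ⊕ (8 ⊕ -5)) = -5

Expand innermost to outermost. Recall ⊕ takes the minimum of its arguments and ⊗ takes their sum. Working out the expression ((-1 ⊕ 2) ⊕ (8 ⊕ -5)) gives -5.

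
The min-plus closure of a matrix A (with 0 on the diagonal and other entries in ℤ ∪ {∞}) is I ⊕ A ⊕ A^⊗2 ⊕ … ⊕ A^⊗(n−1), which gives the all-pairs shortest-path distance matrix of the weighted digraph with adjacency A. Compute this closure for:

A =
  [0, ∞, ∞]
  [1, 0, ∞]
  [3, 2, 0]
Closure =
  [0, ∞, ∞]
  [1, 0, ∞]
  [3, 2, 0]

This is the Floyd-Warshall all-pairs shortest-path computation. For each intermediate vertex k = 0, 1, …, 2, update dist[i][j] ← min(dist[i][j], dist[i][k] + dist[k][j]). The final matrix gives, for each (i, j), the minimum total weight of any directed path from i to j (possibly empty when i = j).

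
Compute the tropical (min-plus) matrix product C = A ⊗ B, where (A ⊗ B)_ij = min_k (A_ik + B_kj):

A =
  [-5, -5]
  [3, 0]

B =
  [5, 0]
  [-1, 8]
A ⊗ B =
  [-6, -5]
  [-1, 3]

Apply the min-plus product entry-by-entry:
  C[0][0] = min over k of (A[0][0] + B[0][0] = -5 + 5 = 0, A[0][1] + B[1][0] = -5 + -1 = -6) = -6 (attained at k = 1)
  C[0][1] = min over k of (A[0][0] + B[0][1] = -5 + 0 = -5, A[0][1] + B[1][1] = -5 + 8 = 3) = -5 (attained at k = 0)
  C[1][0] = min over k of (A[1][0] + B[0][0] = 3 + 5 = 8, A[1][1] + B[1][0] = 0 + -1 = -1) = -1 (attained at k = 1)
  C[1][1] = min over k of (A[1][0] + B[0][1] = 3 + 0 = 3, A[1][1] + B[1][1] = 0 + 8 = 8) = 3 (attained at k = 0)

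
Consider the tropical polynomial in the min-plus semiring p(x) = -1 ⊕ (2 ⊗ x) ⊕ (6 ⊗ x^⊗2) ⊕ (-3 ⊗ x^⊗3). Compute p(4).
p(4) = -1

A tropical monomial a ⊗ x^⊗i evaluates to a + i · x. Evaluating each term at x = 4:
  Term 0 contributes -1 + 0 · 4 = -1
  Term 1 contributes 2 + 1 · 4 = 6
  Term 2 contributes 6 + 2 · 4 = 14
  Term 3 contributes -3 + 3 · 4 = 9
p(4) = ⊕ of these = min[-1, 6, 14, 9] = -1.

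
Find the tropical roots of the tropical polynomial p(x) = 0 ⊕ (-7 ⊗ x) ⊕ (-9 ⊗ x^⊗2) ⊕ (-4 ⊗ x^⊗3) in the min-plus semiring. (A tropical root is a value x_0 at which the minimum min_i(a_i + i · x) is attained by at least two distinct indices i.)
Roots: {-5, 2, 7}

Each tropical root is a break point of the lower envelope of the lines y = a_i + i · x (there are 4 lines, with slopes 0, 1, ..., 3). Only the lines that attain the minimum somewhere contribute to roots; other lines are dominated. Here the surviving (envelope) indices are i = 3, i = 2, i = 1, i = 0.
Intersections between consecutive envelope lines give the roots: for adjacent envelope indices i < j the intersection is x = (a_i − a_j) / (j − i). Reading off the sorted break points: {-5, 2, 7}.
Verification: at each break x_0, at least two indices attain the minimum of min_i(a_i + i · x_0).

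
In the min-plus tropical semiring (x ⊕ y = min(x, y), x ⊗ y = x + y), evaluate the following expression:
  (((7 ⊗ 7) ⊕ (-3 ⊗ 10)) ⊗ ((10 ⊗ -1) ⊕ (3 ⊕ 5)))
(((7 ⊗ 7) ⊕ (-3 ⊗ 10)) ⊗ ((10 ⊗ -1) ⊕ (3 ⊕ 5))) = 10

Expand innermost to outermost. Recall ⊕ takes the minimum of its arguments and ⊗ takes their sum. Working out the expression (((7 ⊗ 7) ⊕ (-3 ⊗ 10)) ⊗ ((10 ⊗ -1) ⊕ (3 ⊕ 5))) gives 10.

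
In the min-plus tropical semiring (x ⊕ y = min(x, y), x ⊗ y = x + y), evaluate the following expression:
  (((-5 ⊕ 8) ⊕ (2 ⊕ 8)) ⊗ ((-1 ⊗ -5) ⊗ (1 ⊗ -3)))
(((-5 ⊕ 8) ⊕ (2 ⊕ 8)) ⊗ ((-1 ⊗ -5) ⊗ (1 ⊗ -3))) = -13

Expand innermost to outermost. Recall ⊕ takes the minimum of its arguments and ⊗ takes their sum. Working out the expression (((-5 ⊕ 8) ⊕ (2 ⊕ 8)) ⊗ ((-1 ⊗ -5) ⊗ (1 ⊗ -3))) gives -13.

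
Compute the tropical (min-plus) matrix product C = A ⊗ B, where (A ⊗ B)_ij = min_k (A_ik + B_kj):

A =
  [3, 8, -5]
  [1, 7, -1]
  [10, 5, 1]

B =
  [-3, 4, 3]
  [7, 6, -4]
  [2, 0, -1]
A ⊗ B =
  [-3, -5, -6]
  [-2, -1, -2]
  [3, 1, 0]

Apply the min-plus product entry-by-entry:
  C[0][0] = min over k of (A[0][0] + B[0][0] = 3 + -3 = 0, A[0][1] + B[1][0] = 8 + 7 = 15, A[0][2] + B[2][0] = -5 + 2 = -3) = -3 (attained at k = 2)
  C[0][1] = min over k of (A[0][0] + B[0][1] = 3 + 4 = 7, A[0][1] + B[1][1] = 8 + 6 = 14, A[0][2] + B[2][1] = -5 + 0 = -5) = -5 (attained at k = 2)
  C[0][2] = min over k of (A[0][0] + B[0][2] = 3 + 3 = 6, A[0][1] + B[1][2] = 8 + -4 = 4, A[0][2] + B[2][2] = -5 + -1 = -6) = -6 (attained at k = 2)
  C[1][0] = min over k of (A[1][0] + B[0][0] = 1 + -3 = -2, A[1][1] + B[1][0] = 7 + 7 = 14, A[1][2] + B[2][0] = -1 + 2 = 1) = -2 (attained at k = 0)
  C[1][1] = min over k of (A[1][0] + B[0][1] = 1 + 4 = 5, A[1][1] + B[1][1] = 7 + 6 = 13, A[1][2] + B[2][1] = -1 + 0 = -1) = -1 (attained at k = 2)
  C[1][2] = min over k of (A[1][0] + B[0][2] = 1 + 3 = 4, A[1][1] + B[1][2] = 7 + -4 = 3, A[1][2] + B[2][2] = -1 + -1 = -2) = -2 (attained at k = 2)
  C[2][0] = min over k of (A[2][0] + B[0][0] = 10 + -3 = 7, A[2][1] + B[1][0] = 5 + 7 = 12, A[2][2] + B[2][0] = 1 + 2 = 3) = 3 (attained at k = 2)
  C[2][1] = min over k of (A[2][0] + B[0][1] = 10 + 4 = 14, A[2][1] + B[1][1] = 5 + 6 = 11, A[2][2] + B[2][1] = 1 + 0 = 1) = 1 (attained at k = 2)
  C[2][2] = min over k of (A[2][0] + B[0][2] = 10 + 3 = 13, A[2][1] + B[1][2] = 5 + -4 = 1, A[2][2] + B[2][2] = 1 + -1 = 0) = 0 (attained at k = 2)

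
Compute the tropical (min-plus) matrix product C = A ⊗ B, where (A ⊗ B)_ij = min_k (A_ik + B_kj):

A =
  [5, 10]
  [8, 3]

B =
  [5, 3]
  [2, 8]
A ⊗ B =
  [10, 8]
  [5, 11]

Apply the min-plus product entry-by-entry:
  C[0][0] = min over k of (A[0][0] + B[0][0] = 5 + 5 = 10, A[0][1] + B[1][0] = 10 + 2 = 12) = 10 (attained at k = 0)
  C[0][1] = min over k of (A[0][0] + B[0][1] = 5 + 3 = 8, A[0][1] + B[1][1] = 10 + 8 = 18) = 8 (attained at k = 0)
  C[1][0] = min over k of (A[1][0] + B[0][0] = 8 + 5 = 13, A[1][1] + B[1][0] = 3 + 2 = 5) = 5 (attained at k = 1)
  C[1][1] = min over k of (A[1][0] + B[0][1] = 8 + 3 = 11, A[1][1] + B[1][1] = 3 + 8 = 11) = 11 (attained at k = 0)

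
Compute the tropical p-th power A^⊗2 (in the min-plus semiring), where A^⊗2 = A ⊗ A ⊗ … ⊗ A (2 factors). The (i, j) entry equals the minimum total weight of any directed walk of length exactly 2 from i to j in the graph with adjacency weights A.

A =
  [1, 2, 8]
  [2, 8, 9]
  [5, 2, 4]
A^⊗2 =
  [2, 3, 9]
  [3, 4, 10]
  [4, 6, 8]

Each entry (A^⊗2)_ij equals the minimum over all length-2 walks i = v_0 → v_1 → … → v_2 = j of Σ_t A[v_t][v_{t+1}]. For example, for (i, j) = (0, 2) we minimise over 3 possible intermediate vertex sequences; the minimum is 9, attained along the walk 0 → 0 → 2.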